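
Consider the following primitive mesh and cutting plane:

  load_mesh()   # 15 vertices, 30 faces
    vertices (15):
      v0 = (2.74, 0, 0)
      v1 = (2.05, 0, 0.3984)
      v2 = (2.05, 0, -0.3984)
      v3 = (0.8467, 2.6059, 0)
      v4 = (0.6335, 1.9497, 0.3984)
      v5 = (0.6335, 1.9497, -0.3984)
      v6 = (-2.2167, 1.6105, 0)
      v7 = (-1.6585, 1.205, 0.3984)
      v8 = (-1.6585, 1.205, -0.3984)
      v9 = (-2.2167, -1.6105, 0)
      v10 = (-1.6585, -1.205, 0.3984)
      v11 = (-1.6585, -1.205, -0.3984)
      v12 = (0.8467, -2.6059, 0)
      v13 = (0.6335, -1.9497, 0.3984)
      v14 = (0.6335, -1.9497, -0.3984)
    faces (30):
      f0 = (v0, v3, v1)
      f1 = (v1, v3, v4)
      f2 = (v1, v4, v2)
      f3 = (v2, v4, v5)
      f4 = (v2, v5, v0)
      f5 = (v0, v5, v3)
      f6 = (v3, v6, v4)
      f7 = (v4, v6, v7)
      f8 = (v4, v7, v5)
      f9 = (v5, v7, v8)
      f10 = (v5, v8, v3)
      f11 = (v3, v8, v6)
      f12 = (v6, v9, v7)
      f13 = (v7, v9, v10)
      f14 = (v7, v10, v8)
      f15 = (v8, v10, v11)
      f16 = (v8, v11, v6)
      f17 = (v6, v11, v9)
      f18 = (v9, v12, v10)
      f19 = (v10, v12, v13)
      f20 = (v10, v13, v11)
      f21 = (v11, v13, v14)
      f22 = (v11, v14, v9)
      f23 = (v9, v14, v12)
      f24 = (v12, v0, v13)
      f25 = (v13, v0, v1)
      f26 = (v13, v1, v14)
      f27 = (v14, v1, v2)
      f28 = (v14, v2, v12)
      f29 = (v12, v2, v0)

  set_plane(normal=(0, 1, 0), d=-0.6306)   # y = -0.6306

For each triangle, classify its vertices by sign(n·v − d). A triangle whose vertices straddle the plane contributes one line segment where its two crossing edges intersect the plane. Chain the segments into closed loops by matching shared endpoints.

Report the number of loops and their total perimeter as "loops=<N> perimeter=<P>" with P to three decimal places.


loops=2 perimeter=4.559

Straddling triangles (12 of 30):
  (v6,v9,v7) [+-+] → (-2.2167, -0.6306, 0)–(-2.02243, -0.6306, 0.138658)  len=0.2387
  (v7,v9,v10) [+--] → (-2.02243, -0.6306, 0.138658)–(-1.6585, -0.6306, 0.3984)  len=0.4471
  (v7,v10,v8) [+-+] → (-1.6585, -0.6306, 0.3984)–(-1.6585, -0.6306, 0.20849)  len=0.1899
  (v8,v10,v11) [+--] → (-1.6585, -0.6306, 0.20849)–(-1.6585, -0.6306, -0.3984)  len=0.6069
  (v8,v11,v6) [+-+] → (-1.6585, -0.6306, -0.3984)–(-1.77238, -0.6306, -0.317121)  len=0.1399
  (v6,v11,v9) [+--] → (-1.77238, -0.6306, -0.317121)–(-2.2167, -0.6306, 0)  len=0.5459
  (v12,v0,v13) [-+-] → (2.28184, -0.6306, 0)–(2.05869, -0.6306, 0.128856)  len=0.2577
  (v13,v0,v1) [-++] → (2.05869, -0.6306, 0.128856)–(1.59186, -0.6306, 0.3984)  len=0.5391
  (v13,v1,v14) [-+-] → (1.59186, -0.6306, 0.3984)–(1.59186, -0.6306, 0.140687)  len=0.2577
  (v14,v1,v2) [-++] → (1.59186, -0.6306, 0.140687)–(1.59186, -0.6306, -0.3984)  len=0.5391
  (v14,v2,v12) [-+-] → (1.59186, -0.6306, -0.3984)–(1.75881, -0.6306, -0.301991)  len=0.1928
  (v12,v2,v0) [-++] → (1.75881, -0.6306, -0.301991)–(2.28184, -0.6306, 0)  len=0.6040

Chained into 2 loop(s):
  loop 1: 6 segments, perimeter = 2.1684
  loop 2: 6 segments, perimeter = 2.3903
Total perimeter = 4.559


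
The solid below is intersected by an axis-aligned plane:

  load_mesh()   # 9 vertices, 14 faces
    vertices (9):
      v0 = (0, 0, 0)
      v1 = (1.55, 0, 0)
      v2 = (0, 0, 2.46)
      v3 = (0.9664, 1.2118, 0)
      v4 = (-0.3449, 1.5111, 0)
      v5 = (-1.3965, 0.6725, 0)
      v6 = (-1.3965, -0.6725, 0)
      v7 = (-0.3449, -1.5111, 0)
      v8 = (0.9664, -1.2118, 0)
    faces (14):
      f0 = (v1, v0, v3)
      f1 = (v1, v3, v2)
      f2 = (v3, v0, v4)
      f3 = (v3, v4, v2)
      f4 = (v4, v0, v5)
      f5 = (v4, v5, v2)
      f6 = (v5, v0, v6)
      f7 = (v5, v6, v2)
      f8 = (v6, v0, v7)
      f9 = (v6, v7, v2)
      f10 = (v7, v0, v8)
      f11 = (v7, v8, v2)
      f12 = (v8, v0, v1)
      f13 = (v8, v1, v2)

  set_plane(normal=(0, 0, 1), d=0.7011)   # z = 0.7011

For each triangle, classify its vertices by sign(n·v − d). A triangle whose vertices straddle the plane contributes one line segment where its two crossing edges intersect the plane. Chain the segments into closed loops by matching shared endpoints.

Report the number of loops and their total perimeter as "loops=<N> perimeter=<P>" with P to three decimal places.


Straddling triangles (7 of 14):
  (v1,v3,v2) [--+] → (0.690976, 0.866437, 0.7011)–(1.10825, 0, 0.7011)  len=0.9617
  (v3,v4,v2) [--+] → (-0.246604, 1.08044, 0.7011)–(0.690976, 0.866437, 0.7011)  len=0.9617
  (v4,v5,v2) [--+] → (-0.998498, 0.480838, 0.7011)–(-0.246604, 1.08044, 0.7011)  len=0.9617
  (v5,v6,v2) [--+] → (-0.998498, -0.480838, 0.7011)–(-0.998498, 0.480838, 0.7011)  len=0.9617
  (v6,v7,v2) [--+] → (-0.246604, -1.08044, 0.7011)–(-0.998498, -0.480838, 0.7011)  len=0.9617
  (v7,v8,v2) [--+] → (0.690976, -0.866437, 0.7011)–(-0.246604, -1.08044, 0.7011)  len=0.9617
  (v8,v1,v2) [--+] → (1.10825, 0, 0.7011)–(0.690976, -0.866437, 0.7011)  len=0.9617

Chained into 1 loop(s):
  loop 1: 7 segments, perimeter = 6.7318
Total perimeter = 6.732

loops=1 perimeter=6.732


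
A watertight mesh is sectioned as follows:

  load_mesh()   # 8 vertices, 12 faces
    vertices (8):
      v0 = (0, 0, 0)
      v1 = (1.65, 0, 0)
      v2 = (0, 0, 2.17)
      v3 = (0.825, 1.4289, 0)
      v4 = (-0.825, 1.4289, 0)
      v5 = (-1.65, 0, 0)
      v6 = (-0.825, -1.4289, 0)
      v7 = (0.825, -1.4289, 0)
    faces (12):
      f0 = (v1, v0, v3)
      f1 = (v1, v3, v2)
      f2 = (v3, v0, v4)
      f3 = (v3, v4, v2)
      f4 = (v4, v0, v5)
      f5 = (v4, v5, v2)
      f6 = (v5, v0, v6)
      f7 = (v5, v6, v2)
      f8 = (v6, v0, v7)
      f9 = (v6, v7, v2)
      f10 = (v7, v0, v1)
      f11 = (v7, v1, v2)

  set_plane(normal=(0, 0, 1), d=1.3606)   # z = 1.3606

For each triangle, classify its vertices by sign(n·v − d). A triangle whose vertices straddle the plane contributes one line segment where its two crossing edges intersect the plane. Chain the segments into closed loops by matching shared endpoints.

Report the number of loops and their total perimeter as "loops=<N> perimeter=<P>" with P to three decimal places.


Straddling triangles (6 of 12):
  (v1,v3,v2) [--+] → (0.307721, 0.532973, 1.3606)–(0.615442, 0, 1.3606)  len=0.6154
  (v3,v4,v2) [--+] → (-0.307721, 0.532973, 1.3606)–(0.307721, 0.532973, 1.3606)  len=0.6154
  (v4,v5,v2) [--+] → (-0.615442, 0, 1.3606)–(-0.307721, 0.532973, 1.3606)  len=0.6154
  (v5,v6,v2) [--+] → (-0.307721, -0.532973, 1.3606)–(-0.615442, 0, 1.3606)  len=0.6154
  (v6,v7,v2) [--+] → (0.307721, -0.532973, 1.3606)–(-0.307721, -0.532973, 1.3606)  len=0.6154
  (v7,v1,v2) [--+] → (0.615442, 0, 1.3606)–(0.307721, -0.532973, 1.3606)  len=0.6154

Chained into 1 loop(s):
  loop 1: 6 segments, perimeter = 3.6926
Total perimeter = 3.693

loops=1 perimeter=3.693


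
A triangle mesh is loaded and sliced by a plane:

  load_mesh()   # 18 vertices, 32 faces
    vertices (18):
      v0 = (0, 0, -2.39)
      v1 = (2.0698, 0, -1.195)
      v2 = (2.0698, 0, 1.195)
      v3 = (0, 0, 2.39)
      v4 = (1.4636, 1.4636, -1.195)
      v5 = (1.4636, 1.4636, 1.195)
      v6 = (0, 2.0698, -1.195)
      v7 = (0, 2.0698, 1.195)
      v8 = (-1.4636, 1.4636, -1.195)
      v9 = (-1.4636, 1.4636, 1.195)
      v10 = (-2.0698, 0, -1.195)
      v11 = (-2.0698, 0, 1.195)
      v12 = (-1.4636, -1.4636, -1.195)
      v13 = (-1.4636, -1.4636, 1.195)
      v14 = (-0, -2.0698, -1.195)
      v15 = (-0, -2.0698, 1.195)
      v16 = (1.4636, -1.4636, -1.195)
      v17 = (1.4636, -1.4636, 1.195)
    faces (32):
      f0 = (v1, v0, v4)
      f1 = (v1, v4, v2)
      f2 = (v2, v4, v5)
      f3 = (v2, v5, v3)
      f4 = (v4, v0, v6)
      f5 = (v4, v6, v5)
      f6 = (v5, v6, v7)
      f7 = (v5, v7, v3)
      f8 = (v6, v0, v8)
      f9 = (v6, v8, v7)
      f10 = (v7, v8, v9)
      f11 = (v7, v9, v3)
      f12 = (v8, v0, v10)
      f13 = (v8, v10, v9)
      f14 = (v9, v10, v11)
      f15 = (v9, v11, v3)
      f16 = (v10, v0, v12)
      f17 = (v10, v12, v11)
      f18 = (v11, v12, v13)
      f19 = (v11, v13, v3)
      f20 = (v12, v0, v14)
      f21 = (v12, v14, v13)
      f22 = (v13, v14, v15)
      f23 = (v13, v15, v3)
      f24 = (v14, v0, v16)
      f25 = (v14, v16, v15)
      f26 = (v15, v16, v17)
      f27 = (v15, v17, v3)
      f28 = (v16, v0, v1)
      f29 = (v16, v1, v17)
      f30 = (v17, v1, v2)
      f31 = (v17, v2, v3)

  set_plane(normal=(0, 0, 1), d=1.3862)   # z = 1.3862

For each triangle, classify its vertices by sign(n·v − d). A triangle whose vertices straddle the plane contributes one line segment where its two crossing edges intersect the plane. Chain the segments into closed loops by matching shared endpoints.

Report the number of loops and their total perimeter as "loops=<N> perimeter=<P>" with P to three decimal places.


loops=1 perimeter=10.646

Straddling triangles (8 of 32):
  (v2,v5,v3) [--+] → (1.22942, 1.22942, 1.3862)–(1.73863, 0, 1.3862)  len=1.3307
  (v5,v7,v3) [--+] → (0, 1.73863, 1.3862)–(1.22942, 1.22942, 1.3862)  len=1.3307
  (v7,v9,v3) [--+] → (-1.22942, 1.22942, 1.3862)–(0, 1.73863, 1.3862)  len=1.3307
  (v9,v11,v3) [--+] → (-1.73863, 0, 1.3862)–(-1.22942, 1.22942, 1.3862)  len=1.3307
  (v11,v13,v3) [--+] → (-1.22942, -1.22942, 1.3862)–(-1.73863, 0, 1.3862)  len=1.3307
  (v13,v15,v3) [--+] → (0, -1.73863, 1.3862)–(-1.22942, -1.22942, 1.3862)  len=1.3307
  (v15,v17,v3) [--+] → (1.22942, -1.22942, 1.3862)–(0, -1.73863, 1.3862)  len=1.3307
  (v17,v2,v3) [--+] → (1.73863, 0, 1.3862)–(1.22942, -1.22942, 1.3862)  len=1.3307

Chained into 1 loop(s):
  loop 1: 8 segments, perimeter = 10.6456
Total perimeter = 10.646


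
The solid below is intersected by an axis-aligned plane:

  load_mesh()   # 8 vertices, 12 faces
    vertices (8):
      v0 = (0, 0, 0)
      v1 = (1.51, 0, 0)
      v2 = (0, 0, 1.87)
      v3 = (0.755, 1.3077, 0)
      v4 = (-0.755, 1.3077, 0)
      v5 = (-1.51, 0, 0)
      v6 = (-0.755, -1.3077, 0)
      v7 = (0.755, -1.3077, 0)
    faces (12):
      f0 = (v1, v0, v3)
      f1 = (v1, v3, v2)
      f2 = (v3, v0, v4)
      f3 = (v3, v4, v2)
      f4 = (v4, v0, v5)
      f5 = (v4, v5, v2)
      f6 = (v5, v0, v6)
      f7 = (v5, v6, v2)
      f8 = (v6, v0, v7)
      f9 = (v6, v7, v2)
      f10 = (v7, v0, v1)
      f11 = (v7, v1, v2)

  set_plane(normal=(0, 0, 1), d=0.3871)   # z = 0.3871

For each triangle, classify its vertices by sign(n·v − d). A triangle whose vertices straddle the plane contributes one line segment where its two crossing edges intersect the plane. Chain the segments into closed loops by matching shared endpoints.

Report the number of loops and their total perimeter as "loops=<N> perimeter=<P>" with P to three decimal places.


loops=1 perimeter=7.185

Straddling triangles (6 of 12):
  (v1,v3,v2) [--+] → (0.598711, 1.037, 0.3871)–(1.19742, 0, 0.3871)  len=1.1974
  (v3,v4,v2) [--+] → (-0.598711, 1.037, 0.3871)–(0.598711, 1.037, 0.3871)  len=1.1974
  (v4,v5,v2) [--+] → (-1.19742, 0, 0.3871)–(-0.598711, 1.037, 0.3871)  len=1.1974
  (v5,v6,v2) [--+] → (-0.598711, -1.037, 0.3871)–(-1.19742, 0, 0.3871)  len=1.1974
  (v6,v7,v2) [--+] → (0.598711, -1.037, 0.3871)–(-0.598711, -1.037, 0.3871)  len=1.1974
  (v7,v1,v2) [--+] → (1.19742, 0, 0.3871)–(0.598711, -1.037, 0.3871)  len=1.1974

Chained into 1 loop(s):
  loop 1: 6 segments, perimeter = 7.1845
Total perimeter = 7.185


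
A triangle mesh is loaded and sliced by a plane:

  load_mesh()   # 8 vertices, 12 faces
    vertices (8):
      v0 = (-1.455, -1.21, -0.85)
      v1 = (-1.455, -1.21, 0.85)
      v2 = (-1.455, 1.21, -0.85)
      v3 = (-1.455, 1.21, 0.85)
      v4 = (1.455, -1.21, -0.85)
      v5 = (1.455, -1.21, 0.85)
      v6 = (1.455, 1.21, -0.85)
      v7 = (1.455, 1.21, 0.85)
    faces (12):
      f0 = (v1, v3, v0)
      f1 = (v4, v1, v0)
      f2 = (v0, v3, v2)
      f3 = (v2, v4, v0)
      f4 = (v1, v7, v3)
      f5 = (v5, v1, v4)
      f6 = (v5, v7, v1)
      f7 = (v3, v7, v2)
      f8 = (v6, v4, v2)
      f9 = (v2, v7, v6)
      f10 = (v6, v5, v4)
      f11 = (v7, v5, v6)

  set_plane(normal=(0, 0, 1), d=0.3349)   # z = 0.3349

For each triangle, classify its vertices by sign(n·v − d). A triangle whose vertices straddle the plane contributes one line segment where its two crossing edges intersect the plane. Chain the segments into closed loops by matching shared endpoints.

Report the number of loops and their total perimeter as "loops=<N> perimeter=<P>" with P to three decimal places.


Straddling triangles (8 of 12):
  (v1,v3,v0) [++-] → (-1.455, 0.47674, 0.3349)–(-1.455, -1.21, 0.3349)  len=1.6867
  (v4,v1,v0) [-+-] → (-0.57327, -1.21, 0.3349)–(-1.455, -1.21, 0.3349)  len=0.8817
  (v0,v3,v2) [-+-] → (-1.455, 0.47674, 0.3349)–(-1.455, 1.21, 0.3349)  len=0.7333
  (v5,v1,v4) [++-] → (-0.57327, -1.21, 0.3349)–(1.455, -1.21, 0.3349)  len=2.0283
  (v3,v7,v2) [++-] → (0.57327, 1.21, 0.3349)–(-1.455, 1.21, 0.3349)  len=2.0283
  (v2,v7,v6) [-+-] → (0.57327, 1.21, 0.3349)–(1.455, 1.21, 0.3349)  len=0.8817
  (v6,v5,v4) [-+-] → (1.455, -0.47674, 0.3349)–(1.455, -1.21, 0.3349)  len=0.7333
  (v7,v5,v6) [++-] → (1.455, -0.47674, 0.3349)–(1.455, 1.21, 0.3349)  len=1.6867

Chained into 1 loop(s):
  loop 1: 8 segments, perimeter = 10.6600
Total perimeter = 10.660

loops=1 perimeter=10.660


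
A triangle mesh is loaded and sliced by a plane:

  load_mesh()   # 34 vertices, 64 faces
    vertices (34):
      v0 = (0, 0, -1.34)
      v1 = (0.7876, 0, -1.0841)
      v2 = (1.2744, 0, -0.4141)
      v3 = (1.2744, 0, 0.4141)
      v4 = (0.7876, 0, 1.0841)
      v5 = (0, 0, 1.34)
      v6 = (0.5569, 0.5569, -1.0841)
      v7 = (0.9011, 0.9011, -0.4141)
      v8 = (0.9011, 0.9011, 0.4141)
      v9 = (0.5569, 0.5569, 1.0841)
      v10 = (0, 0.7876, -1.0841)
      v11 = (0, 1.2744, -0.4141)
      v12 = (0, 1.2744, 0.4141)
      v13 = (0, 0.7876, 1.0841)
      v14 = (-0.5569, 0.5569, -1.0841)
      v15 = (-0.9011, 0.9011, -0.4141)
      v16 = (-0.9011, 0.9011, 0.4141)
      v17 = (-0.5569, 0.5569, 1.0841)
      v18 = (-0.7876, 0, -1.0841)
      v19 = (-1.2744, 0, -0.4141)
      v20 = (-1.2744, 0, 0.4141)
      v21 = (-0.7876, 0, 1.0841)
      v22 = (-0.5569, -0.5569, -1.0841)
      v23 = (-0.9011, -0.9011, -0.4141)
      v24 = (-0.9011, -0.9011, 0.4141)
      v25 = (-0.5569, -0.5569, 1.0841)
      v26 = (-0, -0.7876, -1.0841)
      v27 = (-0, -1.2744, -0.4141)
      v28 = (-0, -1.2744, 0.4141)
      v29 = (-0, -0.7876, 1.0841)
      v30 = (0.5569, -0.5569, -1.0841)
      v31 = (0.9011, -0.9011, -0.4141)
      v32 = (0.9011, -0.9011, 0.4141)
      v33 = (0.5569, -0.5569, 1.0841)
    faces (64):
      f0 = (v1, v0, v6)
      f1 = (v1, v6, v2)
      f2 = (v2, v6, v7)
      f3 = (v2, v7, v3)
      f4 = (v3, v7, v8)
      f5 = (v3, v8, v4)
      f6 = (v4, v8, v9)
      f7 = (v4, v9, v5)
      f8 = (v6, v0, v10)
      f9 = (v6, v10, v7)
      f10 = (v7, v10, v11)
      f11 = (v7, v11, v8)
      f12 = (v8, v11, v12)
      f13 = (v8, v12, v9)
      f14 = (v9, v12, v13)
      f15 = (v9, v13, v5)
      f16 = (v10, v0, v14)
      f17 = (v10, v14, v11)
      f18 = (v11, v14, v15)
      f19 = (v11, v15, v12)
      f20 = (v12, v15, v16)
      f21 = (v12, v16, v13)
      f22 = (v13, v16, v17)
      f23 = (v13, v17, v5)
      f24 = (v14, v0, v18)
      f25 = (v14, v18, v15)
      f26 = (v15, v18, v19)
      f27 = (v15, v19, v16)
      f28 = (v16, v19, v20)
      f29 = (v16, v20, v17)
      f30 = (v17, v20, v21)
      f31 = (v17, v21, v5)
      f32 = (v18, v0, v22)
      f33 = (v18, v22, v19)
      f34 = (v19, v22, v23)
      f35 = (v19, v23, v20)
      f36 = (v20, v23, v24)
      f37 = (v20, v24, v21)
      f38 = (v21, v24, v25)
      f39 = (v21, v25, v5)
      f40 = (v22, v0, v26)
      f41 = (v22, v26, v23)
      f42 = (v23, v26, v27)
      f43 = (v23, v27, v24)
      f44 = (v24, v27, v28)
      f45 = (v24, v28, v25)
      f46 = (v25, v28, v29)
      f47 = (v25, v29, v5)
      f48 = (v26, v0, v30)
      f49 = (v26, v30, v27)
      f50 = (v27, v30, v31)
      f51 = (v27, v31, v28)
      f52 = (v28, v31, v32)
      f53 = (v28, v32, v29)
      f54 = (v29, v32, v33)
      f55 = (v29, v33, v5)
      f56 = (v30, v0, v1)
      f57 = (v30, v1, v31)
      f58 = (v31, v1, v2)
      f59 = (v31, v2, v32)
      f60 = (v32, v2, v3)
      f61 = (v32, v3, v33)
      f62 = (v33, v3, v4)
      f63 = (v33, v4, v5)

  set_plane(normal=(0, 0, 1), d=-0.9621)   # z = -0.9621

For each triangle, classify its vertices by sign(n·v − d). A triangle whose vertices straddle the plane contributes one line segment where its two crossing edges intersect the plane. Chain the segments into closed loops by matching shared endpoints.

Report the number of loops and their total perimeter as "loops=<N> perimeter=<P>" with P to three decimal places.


Straddling triangles (16 of 64):
  (v1,v6,v2) [--+] → (0.687549, 0.455494, -0.9621)–(0.876241, 0, -0.9621)  len=0.4930
  (v2,v6,v7) [+-+] → (0.687549, 0.455494, -0.9621)–(0.619575, 0.619575, -0.9621)  len=0.1776
  (v6,v10,v7) [--+] → (0.164081, 0.808267, -0.9621)–(0.619575, 0.619575, -0.9621)  len=0.4930
  (v7,v10,v11) [+-+] → (0.164081, 0.808267, -0.9621)–(0, 0.876241, -0.9621)  len=0.1776
  (v10,v14,v11) [--+] → (-0.455494, 0.687549, -0.9621)–(0, 0.876241, -0.9621)  len=0.4930
  (v11,v14,v15) [+-+] → (-0.455494, 0.687549, -0.9621)–(-0.619575, 0.619575, -0.9621)  len=0.1776
  (v14,v18,v15) [--+] → (-0.808267, 0.164081, -0.9621)–(-0.619575, 0.619575, -0.9621)  len=0.4930
  (v15,v18,v19) [+-+] → (-0.808267, 0.164081, -0.9621)–(-0.876241, 0, -0.9621)  len=0.1776
  (v18,v22,v19) [--+] → (-0.687549, -0.455494, -0.9621)–(-0.876241, 0, -0.9621)  len=0.4930
  (v19,v22,v23) [+-+] → (-0.687549, -0.455494, -0.9621)–(-0.619575, -0.619575, -0.9621)  len=0.1776
  (v22,v26,v23) [--+] → (-0.164081, -0.808267, -0.9621)–(-0.619575, -0.619575, -0.9621)  len=0.4930
  (v23,v26,v27) [+-+] → (-0.164081, -0.808267, -0.9621)–(0, -0.876241, -0.9621)  len=0.1776
  (v26,v30,v27) [--+] → (0.455494, -0.687549, -0.9621)–(0, -0.876241, -0.9621)  len=0.4930
  (v27,v30,v31) [+-+] → (0.455494, -0.687549, -0.9621)–(0.619575, -0.619575, -0.9621)  len=0.1776
  (v30,v1,v31) [--+] → (0.808267, -0.164081, -0.9621)–(0.619575, -0.619575, -0.9621)  len=0.4930
  (v31,v1,v2) [+-+] → (0.808267, -0.164081, -0.9621)–(0.876241, 0, -0.9621)  len=0.1776

Chained into 1 loop(s):
  loop 1: 16 segments, perimeter = 5.3651
Total perimeter = 5.365

loops=1 perimeter=5.365


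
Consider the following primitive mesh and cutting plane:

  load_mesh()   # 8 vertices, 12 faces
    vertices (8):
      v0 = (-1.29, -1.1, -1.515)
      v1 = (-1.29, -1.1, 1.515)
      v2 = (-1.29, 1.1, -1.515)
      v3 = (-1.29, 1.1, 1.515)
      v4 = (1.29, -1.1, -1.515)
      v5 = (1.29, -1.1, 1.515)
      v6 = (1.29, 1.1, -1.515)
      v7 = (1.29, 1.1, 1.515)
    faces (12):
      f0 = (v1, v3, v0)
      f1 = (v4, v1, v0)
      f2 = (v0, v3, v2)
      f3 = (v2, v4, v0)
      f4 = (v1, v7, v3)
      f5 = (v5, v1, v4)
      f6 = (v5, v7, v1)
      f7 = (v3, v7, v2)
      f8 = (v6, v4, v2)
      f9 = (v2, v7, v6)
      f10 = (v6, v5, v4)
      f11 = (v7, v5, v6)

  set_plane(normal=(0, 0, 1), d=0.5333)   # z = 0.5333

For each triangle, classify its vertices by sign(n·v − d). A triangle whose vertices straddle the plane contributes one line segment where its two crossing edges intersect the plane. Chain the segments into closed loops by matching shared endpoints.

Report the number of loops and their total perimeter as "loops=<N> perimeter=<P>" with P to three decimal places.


loops=1 perimeter=9.560

Straddling triangles (8 of 12):
  (v1,v3,v0) [++-] → (-1.29, 0.387215, 0.5333)–(-1.29, -1.1, 0.5333)  len=1.4872
  (v4,v1,v0) [-+-] → (-0.454097, -1.1, 0.5333)–(-1.29, -1.1, 0.5333)  len=0.8359
  (v0,v3,v2) [-+-] → (-1.29, 0.387215, 0.5333)–(-1.29, 1.1, 0.5333)  len=0.7128
  (v5,v1,v4) [++-] → (-0.454097, -1.1, 0.5333)–(1.29, -1.1, 0.5333)  len=1.7441
  (v3,v7,v2) [++-] → (0.454097, 1.1, 0.5333)–(-1.29, 1.1, 0.5333)  len=1.7441
  (v2,v7,v6) [-+-] → (0.454097, 1.1, 0.5333)–(1.29, 1.1, 0.5333)  len=0.8359
  (v6,v5,v4) [-+-] → (1.29, -0.387215, 0.5333)–(1.29, -1.1, 0.5333)  len=0.7128
  (v7,v5,v6) [++-] → (1.29, -0.387215, 0.5333)–(1.29, 1.1, 0.5333)  len=1.4872

Chained into 1 loop(s):
  loop 1: 8 segments, perimeter = 9.5600
Total perimeter = 9.560


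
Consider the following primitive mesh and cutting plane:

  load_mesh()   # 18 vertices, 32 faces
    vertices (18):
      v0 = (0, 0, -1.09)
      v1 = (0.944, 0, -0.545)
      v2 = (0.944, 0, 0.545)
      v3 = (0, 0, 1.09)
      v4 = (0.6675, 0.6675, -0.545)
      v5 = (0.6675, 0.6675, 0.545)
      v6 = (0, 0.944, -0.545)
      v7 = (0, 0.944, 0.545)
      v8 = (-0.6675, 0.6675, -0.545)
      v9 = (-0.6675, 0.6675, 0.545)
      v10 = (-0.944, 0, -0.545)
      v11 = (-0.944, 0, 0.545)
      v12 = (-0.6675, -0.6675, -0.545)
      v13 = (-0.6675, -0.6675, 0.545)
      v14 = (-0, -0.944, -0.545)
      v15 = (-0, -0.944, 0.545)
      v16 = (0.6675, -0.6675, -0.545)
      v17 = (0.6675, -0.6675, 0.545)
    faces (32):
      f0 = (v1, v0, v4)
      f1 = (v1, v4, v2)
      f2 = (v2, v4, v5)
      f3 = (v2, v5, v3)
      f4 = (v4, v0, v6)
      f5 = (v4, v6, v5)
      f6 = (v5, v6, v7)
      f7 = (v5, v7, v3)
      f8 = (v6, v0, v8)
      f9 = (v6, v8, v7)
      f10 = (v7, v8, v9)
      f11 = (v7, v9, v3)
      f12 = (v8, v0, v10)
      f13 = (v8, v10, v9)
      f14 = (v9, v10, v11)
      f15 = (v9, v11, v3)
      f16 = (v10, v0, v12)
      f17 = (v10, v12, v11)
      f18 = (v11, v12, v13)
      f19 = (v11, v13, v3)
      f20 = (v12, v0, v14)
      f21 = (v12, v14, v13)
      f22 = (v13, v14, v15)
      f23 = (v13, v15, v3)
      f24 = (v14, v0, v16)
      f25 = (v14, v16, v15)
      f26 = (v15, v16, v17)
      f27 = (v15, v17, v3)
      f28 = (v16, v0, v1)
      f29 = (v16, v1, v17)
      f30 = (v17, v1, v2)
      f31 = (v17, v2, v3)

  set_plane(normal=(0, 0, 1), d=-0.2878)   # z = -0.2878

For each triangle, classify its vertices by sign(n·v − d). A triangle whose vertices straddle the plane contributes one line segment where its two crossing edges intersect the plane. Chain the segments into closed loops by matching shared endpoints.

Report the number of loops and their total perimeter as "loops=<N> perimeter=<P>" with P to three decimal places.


Straddling triangles (16 of 32):
  (v1,v4,v2) [--+] → (0.732744, 0.509994, -0.2878)–(0.944, 0, -0.2878)  len=0.5520
  (v2,v4,v5) [+-+] → (0.732744, 0.509994, -0.2878)–(0.6675, 0.6675, -0.2878)  len=0.1705
  (v4,v6,v5) [--+] → (0.157506, 0.878756, -0.2878)–(0.6675, 0.6675, -0.2878)  len=0.5520
  (v5,v6,v7) [+-+] → (0.157506, 0.878756, -0.2878)–(0, 0.944, -0.2878)  len=0.1705
  (v6,v8,v7) [--+] → (-0.509994, 0.732744, -0.2878)–(0, 0.944, -0.2878)  len=0.5520
  (v7,v8,v9) [+-+] → (-0.509994, 0.732744, -0.2878)–(-0.6675, 0.6675, -0.2878)  len=0.1705
  (v8,v10,v9) [--+] → (-0.878756, 0.157506, -0.2878)–(-0.6675, 0.6675, -0.2878)  len=0.5520
  (v9,v10,v11) [+-+] → (-0.878756, 0.157506, -0.2878)–(-0.944, 0, -0.2878)  len=0.1705
  (v10,v12,v11) [--+] → (-0.732744, -0.509994, -0.2878)–(-0.944, 0, -0.2878)  len=0.5520
  (v11,v12,v13) [+-+] → (-0.732744, -0.509994, -0.2878)–(-0.6675, -0.6675, -0.2878)  len=0.1705
  (v12,v14,v13) [--+] → (-0.157506, -0.878756, -0.2878)–(-0.6675, -0.6675, -0.2878)  len=0.5520
  (v13,v14,v15) [+-+] → (-0.157506, -0.878756, -0.2878)–(0, -0.944, -0.2878)  len=0.1705
  (v14,v16,v15) [--+] → (0.509994, -0.732744, -0.2878)–(0, -0.944, -0.2878)  len=0.5520
  (v15,v16,v17) [+-+] → (0.509994, -0.732744, -0.2878)–(0.6675, -0.6675, -0.2878)  len=0.1705
  (v16,v1,v17) [--+] → (0.878756, -0.157506, -0.2878)–(0.6675, -0.6675, -0.2878)  len=0.5520
  (v17,v1,v2) [+-+] → (0.878756, -0.157506, -0.2878)–(0.944, 0, -0.2878)  len=0.1705

Chained into 1 loop(s):
  loop 1: 16 segments, perimeter = 5.7800
Total perimeter = 5.780

loops=1 perimeter=5.780


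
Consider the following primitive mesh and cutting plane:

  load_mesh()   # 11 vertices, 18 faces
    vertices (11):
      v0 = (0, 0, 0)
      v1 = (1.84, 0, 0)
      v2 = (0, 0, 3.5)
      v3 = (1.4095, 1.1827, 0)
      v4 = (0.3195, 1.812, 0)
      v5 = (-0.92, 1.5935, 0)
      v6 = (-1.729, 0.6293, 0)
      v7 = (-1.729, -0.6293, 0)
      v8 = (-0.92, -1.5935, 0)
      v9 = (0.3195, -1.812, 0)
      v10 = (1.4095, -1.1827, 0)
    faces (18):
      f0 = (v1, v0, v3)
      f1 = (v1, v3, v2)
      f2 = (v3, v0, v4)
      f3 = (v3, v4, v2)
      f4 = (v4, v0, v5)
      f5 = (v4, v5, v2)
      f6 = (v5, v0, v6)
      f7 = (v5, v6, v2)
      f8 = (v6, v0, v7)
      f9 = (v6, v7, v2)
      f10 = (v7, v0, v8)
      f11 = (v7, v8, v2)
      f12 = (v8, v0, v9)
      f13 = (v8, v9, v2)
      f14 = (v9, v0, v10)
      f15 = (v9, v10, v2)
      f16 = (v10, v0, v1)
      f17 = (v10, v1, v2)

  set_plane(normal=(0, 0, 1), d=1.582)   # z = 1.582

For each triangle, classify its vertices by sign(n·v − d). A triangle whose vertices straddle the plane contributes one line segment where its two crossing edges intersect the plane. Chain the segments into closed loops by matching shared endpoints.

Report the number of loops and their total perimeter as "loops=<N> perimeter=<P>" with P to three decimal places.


loops=1 perimeter=6.208

Straddling triangles (9 of 18):
  (v1,v3,v2) [--+] → (0.772406, 0.64812, 1.582)–(1.00832, 0, 1.582)  len=0.6897
  (v3,v4,v2) [--+] → (0.175086, 0.992976, 1.582)–(0.772406, 0.64812, 1.582)  len=0.6897
  (v4,v5,v2) [--+] → (-0.50416, 0.873238, 1.582)–(0.175086, 0.992976, 1.582)  len=0.6897
  (v5,v6,v2) [--+] → (-0.947492, 0.344856, 1.582)–(-0.50416, 0.873238, 1.582)  len=0.6897
  (v6,v7,v2) [--+] → (-0.947492, -0.344856, 1.582)–(-0.947492, 0.344856, 1.582)  len=0.6897
  (v7,v8,v2) [--+] → (-0.50416, -0.873238, 1.582)–(-0.947492, -0.344856, 1.582)  len=0.6897
  (v8,v9,v2) [--+] → (0.175086, -0.992976, 1.582)–(-0.50416, -0.873238, 1.582)  len=0.6897
  (v9,v10,v2) [--+] → (0.772406, -0.64812, 1.582)–(0.175086, -0.992976, 1.582)  len=0.6897
  (v10,v1,v2) [--+] → (1.00832, 0, 1.582)–(0.772406, -0.64812, 1.582)  len=0.6897

Chained into 1 loop(s):
  loop 1: 9 segments, perimeter = 6.2075
Total perimeter = 6.208


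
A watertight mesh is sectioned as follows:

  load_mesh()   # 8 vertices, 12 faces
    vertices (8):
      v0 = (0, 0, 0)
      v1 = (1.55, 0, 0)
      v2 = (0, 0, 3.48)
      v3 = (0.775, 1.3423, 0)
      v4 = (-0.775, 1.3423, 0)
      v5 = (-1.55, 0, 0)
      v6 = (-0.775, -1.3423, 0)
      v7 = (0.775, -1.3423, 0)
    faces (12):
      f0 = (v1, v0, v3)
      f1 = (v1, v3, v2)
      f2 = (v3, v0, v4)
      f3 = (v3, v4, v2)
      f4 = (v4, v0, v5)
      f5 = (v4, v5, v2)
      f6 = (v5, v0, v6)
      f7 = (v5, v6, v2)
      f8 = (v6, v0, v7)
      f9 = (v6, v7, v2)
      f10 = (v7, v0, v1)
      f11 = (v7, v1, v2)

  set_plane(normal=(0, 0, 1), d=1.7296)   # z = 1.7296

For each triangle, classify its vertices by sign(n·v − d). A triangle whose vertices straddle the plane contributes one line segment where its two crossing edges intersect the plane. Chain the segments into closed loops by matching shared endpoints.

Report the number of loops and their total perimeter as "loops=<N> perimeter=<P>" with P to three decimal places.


Straddling triangles (6 of 12):
  (v1,v3,v2) [--+] → (0.389816, 0.675161, 1.7296)–(0.779632, 0, 1.7296)  len=0.7796
  (v3,v4,v2) [--+] → (-0.389816, 0.675161, 1.7296)–(0.389816, 0.675161, 1.7296)  len=0.7796
  (v4,v5,v2) [--+] → (-0.779632, 0, 1.7296)–(-0.389816, 0.675161, 1.7296)  len=0.7796
  (v5,v6,v2) [--+] → (-0.389816, -0.675161, 1.7296)–(-0.779632, 0, 1.7296)  len=0.7796
  (v6,v7,v2) [--+] → (0.389816, -0.675161, 1.7296)–(-0.389816, -0.675161, 1.7296)  len=0.7796
  (v7,v1,v2) [--+] → (0.779632, 0, 1.7296)–(0.389816, -0.675161, 1.7296)  len=0.7796

Chained into 1 loop(s):
  loop 1: 6 segments, perimeter = 4.6777
Total perimeter = 4.678

loops=1 perimeter=4.678


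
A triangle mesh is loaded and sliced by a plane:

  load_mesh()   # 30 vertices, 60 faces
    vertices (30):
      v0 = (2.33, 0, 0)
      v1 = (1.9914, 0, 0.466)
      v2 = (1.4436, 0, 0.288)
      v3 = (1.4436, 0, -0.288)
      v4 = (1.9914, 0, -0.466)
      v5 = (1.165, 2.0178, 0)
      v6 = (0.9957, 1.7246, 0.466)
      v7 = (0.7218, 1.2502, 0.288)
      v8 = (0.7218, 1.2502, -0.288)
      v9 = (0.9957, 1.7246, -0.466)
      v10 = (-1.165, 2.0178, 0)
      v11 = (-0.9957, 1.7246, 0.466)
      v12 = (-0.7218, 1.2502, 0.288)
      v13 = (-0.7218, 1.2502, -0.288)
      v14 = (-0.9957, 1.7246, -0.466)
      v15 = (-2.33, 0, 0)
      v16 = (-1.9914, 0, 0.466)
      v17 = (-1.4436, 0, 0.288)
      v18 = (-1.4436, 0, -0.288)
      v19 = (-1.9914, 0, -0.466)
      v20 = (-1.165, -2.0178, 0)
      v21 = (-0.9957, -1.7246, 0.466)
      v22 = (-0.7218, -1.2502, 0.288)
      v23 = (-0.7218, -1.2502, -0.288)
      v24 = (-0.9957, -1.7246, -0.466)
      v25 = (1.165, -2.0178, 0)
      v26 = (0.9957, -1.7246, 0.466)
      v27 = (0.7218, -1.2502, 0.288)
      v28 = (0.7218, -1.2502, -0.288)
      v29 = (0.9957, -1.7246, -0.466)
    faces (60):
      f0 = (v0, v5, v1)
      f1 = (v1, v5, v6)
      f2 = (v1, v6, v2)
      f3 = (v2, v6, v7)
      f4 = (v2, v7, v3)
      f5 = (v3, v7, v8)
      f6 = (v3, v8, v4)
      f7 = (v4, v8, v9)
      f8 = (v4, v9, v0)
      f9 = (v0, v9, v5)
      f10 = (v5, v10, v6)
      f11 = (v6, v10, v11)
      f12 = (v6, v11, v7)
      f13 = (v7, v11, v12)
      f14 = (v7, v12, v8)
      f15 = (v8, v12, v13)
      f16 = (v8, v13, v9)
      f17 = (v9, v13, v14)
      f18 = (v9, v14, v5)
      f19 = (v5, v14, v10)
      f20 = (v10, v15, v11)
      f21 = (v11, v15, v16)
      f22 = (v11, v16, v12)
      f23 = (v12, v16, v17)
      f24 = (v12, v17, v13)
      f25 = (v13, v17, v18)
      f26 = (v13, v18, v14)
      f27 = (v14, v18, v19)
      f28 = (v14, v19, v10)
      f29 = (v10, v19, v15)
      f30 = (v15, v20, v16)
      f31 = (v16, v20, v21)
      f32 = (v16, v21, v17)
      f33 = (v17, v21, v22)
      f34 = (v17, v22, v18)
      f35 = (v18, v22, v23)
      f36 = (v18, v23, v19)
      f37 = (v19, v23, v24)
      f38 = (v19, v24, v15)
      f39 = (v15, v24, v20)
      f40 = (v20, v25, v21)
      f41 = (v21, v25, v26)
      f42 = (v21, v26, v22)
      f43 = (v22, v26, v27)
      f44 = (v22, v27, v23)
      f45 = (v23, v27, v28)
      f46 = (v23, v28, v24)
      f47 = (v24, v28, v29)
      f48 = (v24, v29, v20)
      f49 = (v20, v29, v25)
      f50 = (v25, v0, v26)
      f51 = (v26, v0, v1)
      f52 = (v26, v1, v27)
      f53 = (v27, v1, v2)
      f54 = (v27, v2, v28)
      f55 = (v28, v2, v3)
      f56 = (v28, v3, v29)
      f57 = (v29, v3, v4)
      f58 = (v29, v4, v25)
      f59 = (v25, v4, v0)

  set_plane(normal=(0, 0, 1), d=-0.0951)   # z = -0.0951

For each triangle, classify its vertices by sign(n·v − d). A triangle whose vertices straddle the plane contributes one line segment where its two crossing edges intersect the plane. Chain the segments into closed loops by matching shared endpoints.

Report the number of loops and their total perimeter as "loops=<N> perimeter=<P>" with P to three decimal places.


Straddling triangles (24 of 60):
  (v2,v7,v3) [++-] → (1.20187, 0.418687, -0.0951)–(1.4436, 0, -0.0951)  len=0.4835
  (v3,v7,v8) [-+-] → (1.20187, 0.418687, -0.0951)–(0.7218, 1.2502, -0.0951)  len=0.9601
  (v4,v9,v0) [--+] → (2.0577, 0.351952, -0.0951)–(2.2609, 0, -0.0951)  len=0.4064
  (v0,v9,v5) [+-+] → (2.0577, 0.351952, -0.0951)–(1.13045, 1.95796, -0.0951)  len=1.8545
  (v7,v12,v8) [++-] → (0.238344, 1.2502, -0.0951)–(0.7218, 1.2502, -0.0951)  len=0.4835
  (v8,v12,v13) [-+-] → (0.238344, 1.2502, -0.0951)–(-0.7218, 1.2502, -0.0951)  len=0.9601
  (v9,v14,v5) [--+] → (0.72405, 1.95796, -0.0951)–(1.13045, 1.95796, -0.0951)  len=0.4064
  (v5,v14,v10) [+-+] → (0.72405, 1.95796, -0.0951)–(-1.13045, 1.95796, -0.0951)  len=1.8545
  (v12,v17,v13) [++-] → (-0.963528, 0.831513, -0.0951)–(-0.7218, 1.2502, -0.0951)  len=0.4835
  (v13,v17,v18) [-+-] → (-0.963528, 0.831513, -0.0951)–(-1.4436, 0, -0.0951)  len=0.9601
  (v14,v19,v10) [--+] → (-1.33365, 1.60601, -0.0951)–(-1.13045, 1.95796, -0.0951)  len=0.4064
  (v10,v19,v15) [+-+] → (-1.33365, 1.60601, -0.0951)–(-2.2609, 0, -0.0951)  len=1.8545
  (v17,v22,v18) [++-] → (-1.20187, -0.418687, -0.0951)–(-1.4436, 0, -0.0951)  len=0.4835
  (v18,v22,v23) [-+-] → (-1.20187, -0.418687, -0.0951)–(-0.7218, -1.2502, -0.0951)  len=0.9601
  (v19,v24,v15) [--+] → (-2.0577, -0.351952, -0.0951)–(-2.2609, 0, -0.0951)  len=0.4064
  (v15,v24,v20) [+-+] → (-2.0577, -0.351952, -0.0951)–(-1.13045, -1.95796, -0.0951)  len=1.8545
  (v22,v27,v23) [++-] → (-0.238344, -1.2502, -0.0951)–(-0.7218, -1.2502, -0.0951)  len=0.4835
  (v23,v27,v28) [-+-] → (-0.238344, -1.2502, -0.0951)–(0.7218, -1.2502, -0.0951)  len=0.9601
  (v24,v29,v20) [--+] → (-0.72405, -1.95796, -0.0951)–(-1.13045, -1.95796, -0.0951)  len=0.4064
  (v20,v29,v25) [+-+] → (-0.72405, -1.95796, -0.0951)–(1.13045, -1.95796, -0.0951)  len=1.8545
  (v27,v2,v28) [++-] → (0.963528, -0.831513, -0.0951)–(0.7218, -1.2502, -0.0951)  len=0.4835
  (v28,v2,v3) [-+-] → (0.963528, -0.831513, -0.0951)–(1.4436, 0, -0.0951)  len=0.9601
  (v29,v4,v25) [--+] → (1.33365, -1.60601, -0.0951)–(1.13045, -1.95796, -0.0951)  len=0.4064
  (v25,v4,v0) [+-+] → (1.33365, -1.60601, -0.0951)–(2.2609, 0, -0.0951)  len=1.8545

Chained into 2 loop(s):
  loop 1: 12 segments, perimeter = 8.6616
  loop 2: 12 segments, perimeter = 13.5653
Total perimeter = 22.227

loops=2 perimeter=22.227


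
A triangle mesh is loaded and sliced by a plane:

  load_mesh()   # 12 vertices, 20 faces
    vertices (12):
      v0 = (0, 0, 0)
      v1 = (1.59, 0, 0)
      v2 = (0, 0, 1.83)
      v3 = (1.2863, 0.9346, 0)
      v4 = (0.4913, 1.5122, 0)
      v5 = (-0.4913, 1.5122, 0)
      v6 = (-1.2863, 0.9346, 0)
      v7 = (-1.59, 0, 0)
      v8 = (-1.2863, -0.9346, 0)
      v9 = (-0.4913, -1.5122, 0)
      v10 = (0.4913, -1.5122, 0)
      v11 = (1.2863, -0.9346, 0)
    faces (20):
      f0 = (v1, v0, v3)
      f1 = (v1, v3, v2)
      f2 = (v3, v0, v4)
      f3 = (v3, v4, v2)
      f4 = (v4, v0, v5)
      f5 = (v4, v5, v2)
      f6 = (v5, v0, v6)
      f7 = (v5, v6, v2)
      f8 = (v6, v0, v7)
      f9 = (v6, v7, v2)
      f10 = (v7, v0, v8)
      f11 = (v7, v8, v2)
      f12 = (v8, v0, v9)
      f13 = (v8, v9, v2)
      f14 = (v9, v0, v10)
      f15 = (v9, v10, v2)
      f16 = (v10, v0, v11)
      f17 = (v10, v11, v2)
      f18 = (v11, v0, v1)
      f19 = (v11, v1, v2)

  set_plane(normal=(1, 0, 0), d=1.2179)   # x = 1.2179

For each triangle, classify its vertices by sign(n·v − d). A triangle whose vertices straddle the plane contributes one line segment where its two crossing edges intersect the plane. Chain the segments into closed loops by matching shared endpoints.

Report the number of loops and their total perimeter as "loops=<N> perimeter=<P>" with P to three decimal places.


Straddling triangles (8 of 20):
  (v1,v0,v3) [+-+] → (1.2179, 0, 0)–(1.2179, 0.884902, 0)  len=0.8849
  (v1,v3,v2) [++-] → (1.2179, 0.884902, 0.0973117)–(1.2179, 0, 0.428266)  len=0.9448
  (v3,v0,v4) [+--] → (1.2179, 0.884902, 0)–(1.2179, 0.984295, 0)  len=0.0994
  (v3,v4,v2) [+--] → (1.2179, 0.984295, 0)–(1.2179, 0.884902, 0.0973117)  len=0.1391
  (v10,v0,v11) [--+] → (1.2179, -0.884902, 0)–(1.2179, -0.984295, 0)  len=0.0994
  (v10,v11,v2) [-+-] → (1.2179, -0.984295, 0)–(1.2179, -0.884902, 0.0973117)  len=0.1391
  (v11,v0,v1) [+-+] → (1.2179, -0.884902, 0)–(1.2179, 0, 0)  len=0.8849
  (v11,v1,v2) [++-] → (1.2179, 0, 0.428266)–(1.2179, -0.884902, 0.0973117)  len=0.9448

Chained into 1 loop(s):
  loop 1: 8 segments, perimeter = 4.1363
Total perimeter = 4.136

loops=1 perimeter=4.136


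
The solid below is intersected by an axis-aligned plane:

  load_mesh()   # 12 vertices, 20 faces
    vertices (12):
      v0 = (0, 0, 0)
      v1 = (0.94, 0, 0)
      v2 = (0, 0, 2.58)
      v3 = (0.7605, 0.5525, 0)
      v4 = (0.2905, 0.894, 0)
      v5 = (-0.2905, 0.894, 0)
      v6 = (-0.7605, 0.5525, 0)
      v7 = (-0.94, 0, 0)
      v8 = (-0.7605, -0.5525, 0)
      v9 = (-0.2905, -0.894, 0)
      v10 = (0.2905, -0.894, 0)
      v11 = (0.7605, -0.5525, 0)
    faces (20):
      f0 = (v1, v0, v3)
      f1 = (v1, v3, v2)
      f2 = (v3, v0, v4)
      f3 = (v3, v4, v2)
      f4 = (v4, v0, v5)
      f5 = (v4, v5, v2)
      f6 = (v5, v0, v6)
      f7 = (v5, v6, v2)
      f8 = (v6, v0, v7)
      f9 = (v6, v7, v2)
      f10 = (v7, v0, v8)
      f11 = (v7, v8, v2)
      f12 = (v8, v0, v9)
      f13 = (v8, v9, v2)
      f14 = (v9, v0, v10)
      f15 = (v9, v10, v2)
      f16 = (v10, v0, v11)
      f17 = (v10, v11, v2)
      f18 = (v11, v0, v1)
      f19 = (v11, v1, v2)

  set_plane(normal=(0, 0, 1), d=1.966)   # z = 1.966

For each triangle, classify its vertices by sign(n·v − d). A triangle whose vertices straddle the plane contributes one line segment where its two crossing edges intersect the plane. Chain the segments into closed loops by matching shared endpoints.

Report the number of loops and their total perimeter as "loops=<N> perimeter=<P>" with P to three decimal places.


Straddling triangles (10 of 20):
  (v1,v3,v2) [--+] → (0.180987, 0.131486, 1.966)–(0.223705, 0, 1.966)  len=0.1383
  (v3,v4,v2) [--+] → (0.0691345, 0.212758, 1.966)–(0.180987, 0.131486, 1.966)  len=0.1383
  (v4,v5,v2) [--+] → (-0.0691345, 0.212758, 1.966)–(0.0691345, 0.212758, 1.966)  len=0.1383
  (v5,v6,v2) [--+] → (-0.180987, 0.131486, 1.966)–(-0.0691345, 0.212758, 1.966)  len=0.1383
  (v6,v7,v2) [--+] → (-0.223705, 0, 1.966)–(-0.180987, 0.131486, 1.966)  len=0.1383
  (v7,v8,v2) [--+] → (-0.180987, -0.131486, 1.966)–(-0.223705, 0, 1.966)  len=0.1383
  (v8,v9,v2) [--+] → (-0.0691345, -0.212758, 1.966)–(-0.180987, -0.131486, 1.966)  len=0.1383
  (v9,v10,v2) [--+] → (0.0691345, -0.212758, 1.966)–(-0.0691345, -0.212758, 1.966)  len=0.1383
  (v10,v11,v2) [--+] → (0.180987, -0.131486, 1.966)–(0.0691345, -0.212758, 1.966)  len=0.1383
  (v11,v1,v2) [--+] → (0.223705, 0, 1.966)–(0.180987, -0.131486, 1.966)  len=0.1383

Chained into 1 loop(s):
  loop 1: 10 segments, perimeter = 1.3826
Total perimeter = 1.383

loops=1 perimeter=1.383


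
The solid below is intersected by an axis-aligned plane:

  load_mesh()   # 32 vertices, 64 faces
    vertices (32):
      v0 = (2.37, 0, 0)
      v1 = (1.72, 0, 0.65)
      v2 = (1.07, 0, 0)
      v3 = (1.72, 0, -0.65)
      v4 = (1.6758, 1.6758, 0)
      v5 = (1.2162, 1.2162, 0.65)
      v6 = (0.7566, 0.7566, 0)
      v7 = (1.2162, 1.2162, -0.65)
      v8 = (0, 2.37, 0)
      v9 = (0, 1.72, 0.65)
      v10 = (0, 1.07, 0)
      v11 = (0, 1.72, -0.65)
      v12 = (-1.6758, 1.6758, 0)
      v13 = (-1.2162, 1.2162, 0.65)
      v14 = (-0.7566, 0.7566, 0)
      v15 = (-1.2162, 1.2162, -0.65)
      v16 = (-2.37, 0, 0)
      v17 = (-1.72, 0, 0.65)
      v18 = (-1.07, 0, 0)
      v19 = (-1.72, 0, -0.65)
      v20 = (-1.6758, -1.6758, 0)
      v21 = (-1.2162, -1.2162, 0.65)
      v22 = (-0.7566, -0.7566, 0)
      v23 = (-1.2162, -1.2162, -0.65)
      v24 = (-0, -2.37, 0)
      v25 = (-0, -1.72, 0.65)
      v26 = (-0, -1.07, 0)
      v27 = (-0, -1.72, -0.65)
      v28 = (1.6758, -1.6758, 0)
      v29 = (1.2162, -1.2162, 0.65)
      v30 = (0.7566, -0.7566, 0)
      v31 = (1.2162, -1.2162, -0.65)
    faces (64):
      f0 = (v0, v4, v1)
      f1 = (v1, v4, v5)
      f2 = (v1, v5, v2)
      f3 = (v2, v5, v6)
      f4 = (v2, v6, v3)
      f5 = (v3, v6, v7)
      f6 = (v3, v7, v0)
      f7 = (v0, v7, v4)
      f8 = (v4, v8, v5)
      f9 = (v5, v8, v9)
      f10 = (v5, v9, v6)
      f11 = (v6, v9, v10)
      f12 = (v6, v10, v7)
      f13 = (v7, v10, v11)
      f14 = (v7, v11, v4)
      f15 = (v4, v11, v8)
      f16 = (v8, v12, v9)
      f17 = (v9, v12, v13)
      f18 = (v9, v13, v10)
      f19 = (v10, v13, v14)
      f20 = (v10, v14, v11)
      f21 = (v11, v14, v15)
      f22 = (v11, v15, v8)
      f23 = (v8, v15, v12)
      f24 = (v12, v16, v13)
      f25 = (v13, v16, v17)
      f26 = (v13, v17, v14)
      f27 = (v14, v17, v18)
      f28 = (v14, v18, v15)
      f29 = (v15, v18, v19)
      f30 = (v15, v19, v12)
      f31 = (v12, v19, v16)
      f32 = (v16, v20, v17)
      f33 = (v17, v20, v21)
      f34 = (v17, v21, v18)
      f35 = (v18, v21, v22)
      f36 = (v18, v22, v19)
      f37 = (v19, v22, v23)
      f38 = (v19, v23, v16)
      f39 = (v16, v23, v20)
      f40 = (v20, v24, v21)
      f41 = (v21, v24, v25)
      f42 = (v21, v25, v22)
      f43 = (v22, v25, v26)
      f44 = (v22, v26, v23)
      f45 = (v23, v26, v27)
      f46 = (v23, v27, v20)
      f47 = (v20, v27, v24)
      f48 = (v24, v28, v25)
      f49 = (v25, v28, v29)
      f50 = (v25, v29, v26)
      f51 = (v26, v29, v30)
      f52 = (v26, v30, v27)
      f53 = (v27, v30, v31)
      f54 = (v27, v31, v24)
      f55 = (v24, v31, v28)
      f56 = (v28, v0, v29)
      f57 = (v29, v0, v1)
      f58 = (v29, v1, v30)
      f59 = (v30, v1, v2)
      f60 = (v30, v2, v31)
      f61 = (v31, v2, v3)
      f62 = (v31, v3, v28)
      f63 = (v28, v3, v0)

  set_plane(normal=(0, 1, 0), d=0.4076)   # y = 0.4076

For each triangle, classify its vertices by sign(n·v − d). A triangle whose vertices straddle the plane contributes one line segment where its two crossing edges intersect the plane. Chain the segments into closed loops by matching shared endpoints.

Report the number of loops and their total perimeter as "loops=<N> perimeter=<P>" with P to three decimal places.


loops=2 perimeter=7.354

Straddling triangles (16 of 64):
  (v0,v4,v1) [-+-] → (2.20115, 0.4076, 0)–(1.70925, 0.4076, 0.491902)  len=0.6957
  (v1,v4,v5) [-++] → (1.70925, 0.4076, 0.491902)–(1.55116, 0.4076, 0.65)  len=0.2236
  (v1,v5,v2) [-+-] → (1.55116, 0.4076, 0.65)–(1.119, 0.4076, 0.217842)  len=0.6112
  (v2,v5,v6) [-++] → (1.119, 0.4076, 0.217842)–(0.901163, 0.4076, 0)  len=0.3081
  (v2,v6,v3) [-+-] → (0.901163, 0.4076, 0)–(1.20099, 0.4076, -0.299828)  len=0.4240
  (v3,v6,v7) [-++] → (1.20099, 0.4076, -0.299828)–(1.55116, 0.4076, -0.65)  len=0.4952
  (v3,v7,v0) [-+-] → (1.55116, 0.4076, -0.65)–(1.98331, 0.4076, -0.217842)  len=0.6112
  (v0,v7,v4) [-++] → (1.98331, 0.4076, -0.217842)–(2.20115, 0.4076, 0)  len=0.3081
  (v12,v16,v13) [+-+] → (-2.20115, 0.4076, 0)–(-1.98331, 0.4076, 0.217842)  len=0.3081
  (v13,v16,v17) [+--] → (-1.98331, 0.4076, 0.217842)–(-1.55116, 0.4076, 0.65)  len=0.6112
  (v13,v17,v14) [+-+] → (-1.55116, 0.4076, 0.65)–(-1.20099, 0.4076, 0.299828)  len=0.4952
  (v14,v17,v18) [+--] → (-1.20099, 0.4076, 0.299828)–(-0.901163, 0.4076, 0)  len=0.4240
  (v14,v18,v15) [+-+] → (-0.901163, 0.4076, 0)–(-1.119, 0.4076, -0.217842)  len=0.3081
  (v15,v18,v19) [+--] → (-1.119, 0.4076, -0.217842)–(-1.55116, 0.4076, -0.65)  len=0.6112
  (v15,v19,v12) [+-+] → (-1.55116, 0.4076, -0.65)–(-1.70925, 0.4076, -0.491902)  len=0.2236
  (v12,v19,v16) [+--] → (-1.70925, 0.4076, -0.491902)–(-2.20115, 0.4076, 0)  len=0.6957

Chained into 2 loop(s):
  loop 1: 8 segments, perimeter = 3.6769
  loop 2: 8 segments, perimeter = 3.6769
Total perimeter = 7.354
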